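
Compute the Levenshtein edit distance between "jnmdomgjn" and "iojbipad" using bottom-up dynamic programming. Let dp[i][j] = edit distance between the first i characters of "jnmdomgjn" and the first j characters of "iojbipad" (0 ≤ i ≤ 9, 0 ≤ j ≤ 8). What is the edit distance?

9

   ''  i  o  j  b  i  p  a  d
''  0  1  2  3  4  5  6  7  8
 j  1  1  2  2  3  4  5  6  7
 n  2  2  2  3  3  4  5  6  7
 m  3  3  3  3  4  4  5  6  7
 d  4  4  4  4  4  5  5  6  6
 o  5  5  4  5  5  5  6  6  7
 m  6  6  5  5  6  6  6  7  7
 g  7  7  6  6  6  7  7  7  8
 j  8  8  7  6  7  7  8  8  8
 n  9  9  8  7  7  8  8  9  9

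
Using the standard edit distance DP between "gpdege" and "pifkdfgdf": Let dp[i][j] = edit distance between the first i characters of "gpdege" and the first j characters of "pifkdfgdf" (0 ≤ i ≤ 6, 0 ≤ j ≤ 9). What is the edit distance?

   ''  p  i  f  k  d  f  g  d  f
''  0  1  2  3  4  5  6  7  8  9
 g  1  1  2  3  4  5  6  6  7  8
 p  2  1  2  3  4  5  6  7  7  8
 d  3  2  2  3  4  4  5  6  7  8
 e  4  3  3  3  4  5  5  6  7  8
 g  5  4  4  4  4  5  6  5  6  7
 e  6  5  5  5  5  5  6  6  6  7

7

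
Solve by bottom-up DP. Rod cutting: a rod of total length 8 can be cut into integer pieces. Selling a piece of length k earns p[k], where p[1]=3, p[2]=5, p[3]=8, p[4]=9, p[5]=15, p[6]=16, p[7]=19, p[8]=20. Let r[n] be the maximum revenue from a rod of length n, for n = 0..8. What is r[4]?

12

   n    0    1    2    3    4    5    6    7    8
r[n]    0    3    6    9   12   15   18   21   24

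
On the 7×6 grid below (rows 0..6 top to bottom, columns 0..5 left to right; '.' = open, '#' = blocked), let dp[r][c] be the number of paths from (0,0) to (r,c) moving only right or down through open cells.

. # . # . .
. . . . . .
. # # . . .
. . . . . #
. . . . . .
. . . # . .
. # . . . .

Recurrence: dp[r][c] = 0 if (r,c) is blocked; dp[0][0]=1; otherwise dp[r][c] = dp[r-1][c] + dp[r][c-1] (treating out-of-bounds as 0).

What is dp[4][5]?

r\c   0   1   2   3   4   5
  0   1   0   0   0   0   0
  1   1   1   1   1   1   1
  2   1   0   0   1   2   3
  3   1   1   1   2   4   0
  4   1   2   3   5   9   9
  5   1   3   6   0   9  18
  6   1   0   6   6  15  33

9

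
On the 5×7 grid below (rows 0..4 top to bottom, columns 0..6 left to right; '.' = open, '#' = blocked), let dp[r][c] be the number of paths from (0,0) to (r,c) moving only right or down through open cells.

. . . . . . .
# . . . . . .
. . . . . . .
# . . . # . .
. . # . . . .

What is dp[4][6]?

61

r\c   0   1   2   3   4   5   6
  0   1   1   1   1   1   1   1
  1   0   1   2   3   4   5   6
  2   0   1   3   6  10  15  21
  3   0   1   4  10   0  15  36
  4   0   1   0  10  10  25  61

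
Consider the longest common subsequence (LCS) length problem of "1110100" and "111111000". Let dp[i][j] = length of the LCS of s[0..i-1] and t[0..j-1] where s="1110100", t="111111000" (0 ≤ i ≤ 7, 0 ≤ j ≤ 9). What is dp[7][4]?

   ''  1  1  1  1  1  1  0  0  0
''  0  0  0  0  0  0  0  0  0  0
 1  0  1  1  1  1  1  1  1  1  1
 1  0  1  2  2  2  2  2  2  2  2
 1  0  1  2  3  3  3  3  3  3  3
 0  0  1  2  3  3  3  3  4  4  4
 1  0  1  2  3  4  4  4  4  4  4
 0  0  1  2  3  4  4  4  5  5  5
 0  0  1  2  3  4  4  4  5  6  6

4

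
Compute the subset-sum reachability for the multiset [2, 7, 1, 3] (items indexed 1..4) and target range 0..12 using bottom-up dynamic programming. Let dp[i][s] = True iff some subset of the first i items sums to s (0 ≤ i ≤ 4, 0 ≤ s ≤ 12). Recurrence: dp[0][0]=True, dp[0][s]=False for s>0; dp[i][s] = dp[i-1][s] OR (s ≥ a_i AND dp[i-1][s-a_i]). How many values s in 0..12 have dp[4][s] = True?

13

i\s   0   1   2   3   4   5   6   7   8   9  10  11  12
  0   T   F   F   F   F   F   F   F   F   F   F   F   F
  1   T   F   T   F   F   F   F   F   F   F   F   F   F
  2   T   F   T   F   F   F   F   T   F   T   F   F   F
  3   T   T   T   T   F   F   F   T   T   T   T   F   F
  4   T   T   T   T   T   T   T   T   T   T   T   T   T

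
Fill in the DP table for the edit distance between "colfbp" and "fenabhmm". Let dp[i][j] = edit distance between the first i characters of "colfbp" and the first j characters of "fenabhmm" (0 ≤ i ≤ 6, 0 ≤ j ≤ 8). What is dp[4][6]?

6

   ''  f  e  n  a  b  h  m  m
''  0  1  2  3  4  5  6  7  8
 c  1  1  2  3  4  5  6  7  8
 o  2  2  2  3  4  5  6  7  8
 l  3  3  3  3  4  5  6  7  8
 f  4  3  4  4  4  5  6  7  8
 b  5  4  4  5  5  4  5  6  7
 p  6  5  5  5  6  5  5  6  7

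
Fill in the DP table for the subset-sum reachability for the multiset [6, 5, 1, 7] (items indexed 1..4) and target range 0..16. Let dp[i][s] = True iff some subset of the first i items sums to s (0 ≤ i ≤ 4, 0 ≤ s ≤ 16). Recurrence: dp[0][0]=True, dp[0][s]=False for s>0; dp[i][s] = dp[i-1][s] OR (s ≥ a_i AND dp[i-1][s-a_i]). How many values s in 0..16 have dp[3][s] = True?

7

i\s   0   1   2   3   4   5   6   7   8   9  10  11  12  13  14  15  16
  0   T   F   F   F   F   F   F   F   F   F   F   F   F   F   F   F   F
  1   T   F   F   F   F   F   T   F   F   F   F   F   F   F   F   F   F
  2   T   F   F   F   F   T   T   F   F   F   F   T   F   F   F   F   F
  3   T   T   F   F   F   T   T   T   F   F   F   T   T   F   F   F   F
  4   T   T   F   F   F   T   T   T   T   F   F   T   T   T   T   F   F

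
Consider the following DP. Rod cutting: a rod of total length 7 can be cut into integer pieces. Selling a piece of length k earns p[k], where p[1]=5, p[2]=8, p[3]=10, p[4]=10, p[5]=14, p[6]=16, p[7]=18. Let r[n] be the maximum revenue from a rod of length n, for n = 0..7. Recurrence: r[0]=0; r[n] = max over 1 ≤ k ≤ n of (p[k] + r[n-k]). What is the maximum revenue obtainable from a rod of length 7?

35

   n    0    1    2    3    4    5    6    7
r[n]    0    5   10   15   20   25   30   35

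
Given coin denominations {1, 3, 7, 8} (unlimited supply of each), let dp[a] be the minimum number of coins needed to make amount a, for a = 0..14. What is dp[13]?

3

 a  0  1  2  3  4  5  6  7  8  9 10 11 12 13 14
dp  0  1  2  1  2  3  2  1  1  2  2  2  3  3  2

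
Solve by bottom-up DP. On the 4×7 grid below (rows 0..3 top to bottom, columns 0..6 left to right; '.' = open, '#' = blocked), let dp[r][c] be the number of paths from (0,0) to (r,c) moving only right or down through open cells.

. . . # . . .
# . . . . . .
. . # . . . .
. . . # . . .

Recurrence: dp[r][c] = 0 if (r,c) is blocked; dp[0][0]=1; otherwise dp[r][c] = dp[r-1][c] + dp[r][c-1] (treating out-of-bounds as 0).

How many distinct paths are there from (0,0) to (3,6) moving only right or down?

r\c   0   1   2   3   4   5   6
  0   1   1   1   0   0   0   0
  1   0   1   2   2   2   2   2
  2   0   1   0   2   4   6   8
  3   0   1   1   0   4  10  18

18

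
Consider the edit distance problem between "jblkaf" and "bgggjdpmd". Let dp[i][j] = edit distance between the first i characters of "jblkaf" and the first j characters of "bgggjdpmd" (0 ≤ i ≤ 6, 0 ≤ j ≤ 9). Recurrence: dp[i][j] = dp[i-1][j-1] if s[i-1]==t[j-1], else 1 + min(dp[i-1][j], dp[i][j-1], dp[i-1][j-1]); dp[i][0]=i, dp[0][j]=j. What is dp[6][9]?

   ''  b  g  g  g  j  d  p  m  d
''  0  1  2  3  4  5  6  7  8  9
 j  1  1  2  3  4  4  5  6  7  8
 b  2  1  2  3  4  5  5  6  7  8
 l  3  2  2  3  4  5  6  6  7  8
 k  4  3  3  3  4  5  6  7  7  8
 a  5  4  4  4  4  5  6  7  8  8
 f  6  5  5  5  5  5  6  7  8  9

9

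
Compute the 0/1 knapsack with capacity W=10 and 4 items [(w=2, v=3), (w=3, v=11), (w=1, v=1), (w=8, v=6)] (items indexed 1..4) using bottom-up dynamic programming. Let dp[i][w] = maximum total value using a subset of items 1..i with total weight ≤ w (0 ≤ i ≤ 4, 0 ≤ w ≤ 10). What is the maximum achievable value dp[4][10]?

15

i\w   0   1   2   3   4   5   6   7   8   9  10
  0   0   0   0   0   0   0   0   0   0   0   0
  1   0   0   3   3   3   3   3   3   3   3   3
  2   0   0   3  11  11  14  14  14  14  14  14
  3   0   1   3  11  12  14  15  15  15  15  15
  4   0   1   3  11  12  14  15  15  15  15  15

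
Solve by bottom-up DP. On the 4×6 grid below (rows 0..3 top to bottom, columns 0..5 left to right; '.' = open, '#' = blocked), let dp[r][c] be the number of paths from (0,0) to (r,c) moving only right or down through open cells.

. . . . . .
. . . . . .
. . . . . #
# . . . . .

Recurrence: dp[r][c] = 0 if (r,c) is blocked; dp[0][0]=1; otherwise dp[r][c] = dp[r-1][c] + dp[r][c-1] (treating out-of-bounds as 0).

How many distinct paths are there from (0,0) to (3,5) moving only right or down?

34

r\c   0   1   2   3   4   5
  0   1   1   1   1   1   1
  1   1   2   3   4   5   6
  2   1   3   6  10  15   0
  3   0   3   9  19  34  34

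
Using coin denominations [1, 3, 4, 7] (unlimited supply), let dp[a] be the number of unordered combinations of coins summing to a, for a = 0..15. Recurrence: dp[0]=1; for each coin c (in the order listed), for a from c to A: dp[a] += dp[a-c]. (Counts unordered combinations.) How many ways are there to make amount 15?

after  coin     0     1     2     3     4     5     6     7     8     9    10    11    12    13    14    15
          1     1     1     1     1     1     1     1     1     1     1     1     1     1     1     1     1
          3     1     1     1     2     2     2     3     3     3     4     4     4     5     5     5     6
          4     1     1     1     2     3     3     4     5     6     7     8     9    11    12    13    15
          7     1     1     1     2     3     3     4     6     7     8    10    12    14    16    19    22

22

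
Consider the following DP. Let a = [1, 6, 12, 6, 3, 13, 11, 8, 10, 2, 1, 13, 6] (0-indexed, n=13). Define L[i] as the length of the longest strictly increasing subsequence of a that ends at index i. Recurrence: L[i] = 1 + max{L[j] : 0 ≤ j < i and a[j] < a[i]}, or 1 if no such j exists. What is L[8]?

   i    0    1    2    3    4    5    6    7    8    9   10   11   12
a[i]    1    6   12    6    3   13   11    8   10    2    1   13    6
L[i]    1    2    3    2    2    4    3    3    4    2    1    5    3

4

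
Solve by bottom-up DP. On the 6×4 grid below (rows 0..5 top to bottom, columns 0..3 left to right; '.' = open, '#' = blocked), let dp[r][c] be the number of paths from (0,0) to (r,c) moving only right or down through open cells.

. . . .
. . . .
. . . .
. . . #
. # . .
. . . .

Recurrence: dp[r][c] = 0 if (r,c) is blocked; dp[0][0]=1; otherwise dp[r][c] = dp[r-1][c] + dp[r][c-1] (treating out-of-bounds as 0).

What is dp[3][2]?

10

r\c   0   1   2   3
  0   1   1   1   1
  1   1   2   3   4
  2   1   3   6  10
  3   1   4  10   0
  4   1   0  10  10
  5   1   1  11  21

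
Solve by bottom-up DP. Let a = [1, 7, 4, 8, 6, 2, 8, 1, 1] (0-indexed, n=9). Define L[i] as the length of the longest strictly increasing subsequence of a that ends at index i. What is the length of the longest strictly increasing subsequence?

   i    0    1    2    3    4    5    6    7    8
a[i]    1    7    4    8    6    2    8    1    1
L[i]    1    2    2    3    3    2    4    1    1

4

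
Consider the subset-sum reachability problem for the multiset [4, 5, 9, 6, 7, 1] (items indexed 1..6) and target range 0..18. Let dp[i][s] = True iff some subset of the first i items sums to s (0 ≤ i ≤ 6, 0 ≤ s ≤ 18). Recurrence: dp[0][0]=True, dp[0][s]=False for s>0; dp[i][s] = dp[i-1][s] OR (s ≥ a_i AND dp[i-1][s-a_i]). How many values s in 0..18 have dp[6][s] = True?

17

i\s   0   1   2   3   4   5   6   7   8   9  10  11  12  13  14  15  16  17  18
  0   T   F   F   F   F   F   F   F   F   F   F   F   F   F   F   F   F   F   F
  1   T   F   F   F   T   F   F   F   F   F   F   F   F   F   F   F   F   F   F
  2   T   F   F   F   T   T   F   F   F   T   F   F   F   F   F   F   F   F   F
  3   T   F   F   F   T   T   F   F   F   T   F   F   F   T   T   F   F   F   T
  4   T   F   F   F   T   T   T   F   F   T   T   T   F   T   T   T   F   F   T
  5   T   F   F   F   T   T   T   T   F   T   T   T   T   T   T   T   T   T   T
  6   T   T   F   F   T   T   T   T   T   T   T   T   T   T   T   T   T   T   T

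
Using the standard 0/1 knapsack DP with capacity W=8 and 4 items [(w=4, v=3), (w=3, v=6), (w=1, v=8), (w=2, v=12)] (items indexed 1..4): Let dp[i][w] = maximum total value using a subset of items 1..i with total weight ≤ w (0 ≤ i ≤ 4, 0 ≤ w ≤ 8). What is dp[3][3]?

8

i\w   0   1   2   3   4   5   6   7   8
  0   0   0   0   0   0   0   0   0   0
  1   0   0   0   0   3   3   3   3   3
  2   0   0   0   6   6   6   6   9   9
  3   0   8   8   8  14  14  14  14  17
  4   0   8  12  20  20  20  26  26  26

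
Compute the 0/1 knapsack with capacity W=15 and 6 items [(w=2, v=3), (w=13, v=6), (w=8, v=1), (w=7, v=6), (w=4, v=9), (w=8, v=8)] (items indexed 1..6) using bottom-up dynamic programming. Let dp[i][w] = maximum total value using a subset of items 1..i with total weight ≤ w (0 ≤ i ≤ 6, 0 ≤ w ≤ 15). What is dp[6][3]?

3

i\w   0   1   2   3   4   5   6   7   8   9  10  11  12  13  14  15
  0   0   0   0   0   0   0   0   0   0   0   0   0   0   0   0   0
  1   0   0   3   3   3   3   3   3   3   3   3   3   3   3   3   3
  2   0   0   3   3   3   3   3   3   3   3   3   3   3   6   6   9
  3   0   0   3   3   3   3   3   3   3   3   4   4   4   6   6   9
  4   0   0   3   3   3   3   3   6   6   9   9   9   9   9   9   9
  5   0   0   3   3   9   9  12  12  12  12  12  15  15  18  18  18
  6   0   0   3   3   9   9  12  12  12  12  12  15  17  18  20  20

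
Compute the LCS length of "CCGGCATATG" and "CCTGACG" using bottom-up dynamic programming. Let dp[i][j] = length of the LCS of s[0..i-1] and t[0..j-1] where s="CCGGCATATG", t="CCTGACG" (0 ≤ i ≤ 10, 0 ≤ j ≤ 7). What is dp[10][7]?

5

   ''  C  C  T  G  A  C  G
''  0  0  0  0  0  0  0  0
 C  0  1  1  1  1  1  1  1
 C  0  1  2  2  2  2  2  2
 G  0  1  2  2  3  3  3  3
 G  0  1  2  2  3  3  3  4
 C  0  1  2  2  3  3  4  4
 A  0  1  2  2  3  4  4  4
 T  0  1  2  3  3  4  4  4
 A  0  1  2  3  3  4  4  4
 T  0  1  2  3  3  4  4  4
 G  0  1  2  3  4  4  4  5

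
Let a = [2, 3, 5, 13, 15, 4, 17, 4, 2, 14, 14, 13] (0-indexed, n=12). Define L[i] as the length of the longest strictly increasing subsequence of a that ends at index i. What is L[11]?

4

   i    0    1    2    3    4    5    6    7    8    9   10   11
a[i]    2    3    5   13   15    4   17    4    2   14   14   13
L[i]    1    2    3    4    5    3    6    3    1    5    5    4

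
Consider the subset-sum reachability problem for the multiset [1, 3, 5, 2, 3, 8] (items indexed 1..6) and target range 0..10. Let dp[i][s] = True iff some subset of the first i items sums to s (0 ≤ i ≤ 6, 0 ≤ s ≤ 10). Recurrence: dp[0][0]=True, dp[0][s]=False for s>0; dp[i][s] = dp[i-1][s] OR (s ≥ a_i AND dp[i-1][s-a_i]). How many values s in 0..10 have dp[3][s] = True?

i\s   0   1   2   3   4   5   6   7   8   9  10
  0   T   F   F   F   F   F   F   F   F   F   F
  1   T   T   F   F   F   F   F   F   F   F   F
  2   T   T   F   T   T   F   F   F   F   F   F
  3   T   T   F   T   T   T   T   F   T   T   F
  4   T   T   T   T   T   T   T   T   T   T   T
  5   T   T   T   T   T   T   T   T   T   T   T
  6   T   T   T   T   T   T   T   T   T   T   T

8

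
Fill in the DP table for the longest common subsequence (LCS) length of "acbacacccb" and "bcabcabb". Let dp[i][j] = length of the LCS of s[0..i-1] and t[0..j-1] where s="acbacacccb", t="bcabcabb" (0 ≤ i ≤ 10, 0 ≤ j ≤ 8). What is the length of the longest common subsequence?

   ''  b  c  a  b  c  a  b  b
''  0  0  0  0  0  0  0  0  0
 a  0  0  0  1  1  1  1  1  1
 c  0  0  1  1  1  2  2  2  2
 b  0  1  1  1  2  2  2  3  3
 a  0  1  1  2  2  2  3  3  3
 c  0  1  2  2  2  3  3  3  3
 a  0  1  2  3  3  3  4  4  4
 c  0  1  2  3  3  4  4  4  4
 c  0  1  2  3  3  4  4  4  4
 c  0  1  2  3  3  4  4  4  4
 b  0  1  2  3  4  4  4  5  5

5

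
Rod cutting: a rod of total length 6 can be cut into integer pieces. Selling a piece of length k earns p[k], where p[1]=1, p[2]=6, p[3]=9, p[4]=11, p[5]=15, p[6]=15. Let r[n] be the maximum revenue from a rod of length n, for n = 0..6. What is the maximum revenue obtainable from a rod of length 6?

18

   n    0    1    2    3    4    5    6
r[n]    0    1    6    9   12   15   18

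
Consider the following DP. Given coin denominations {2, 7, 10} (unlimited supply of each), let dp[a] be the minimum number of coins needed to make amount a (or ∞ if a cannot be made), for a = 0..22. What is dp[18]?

4

 a  0  1  2  3  4  5  6  7  8  9 10 11 12 13 14 15 16 17 18 19 20 21 22
dp  0  -  1  -  2  -  3  1  4  2  1  3  2  4  2  5  3  2  4  3  2  3  3
(- denotes ∞ / unreachable)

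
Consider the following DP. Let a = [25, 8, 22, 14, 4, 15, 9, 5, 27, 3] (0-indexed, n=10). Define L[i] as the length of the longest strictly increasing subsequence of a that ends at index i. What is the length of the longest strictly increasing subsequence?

4

   i    0    1    2    3    4    5    6    7    8    9
a[i]   25    8   22   14    4   15    9    5   27    3
L[i]    1    1    2    2    1    3    2    2    4    1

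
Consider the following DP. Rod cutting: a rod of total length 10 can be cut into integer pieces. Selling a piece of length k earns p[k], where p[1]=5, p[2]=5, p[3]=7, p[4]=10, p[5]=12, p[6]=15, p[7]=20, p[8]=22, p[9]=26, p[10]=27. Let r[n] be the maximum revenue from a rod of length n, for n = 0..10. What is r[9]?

45

   n    0    1    2    3    4    5    6    7    8    9   10
r[n]    0    5   10   15   20   25   30   35   40   45   50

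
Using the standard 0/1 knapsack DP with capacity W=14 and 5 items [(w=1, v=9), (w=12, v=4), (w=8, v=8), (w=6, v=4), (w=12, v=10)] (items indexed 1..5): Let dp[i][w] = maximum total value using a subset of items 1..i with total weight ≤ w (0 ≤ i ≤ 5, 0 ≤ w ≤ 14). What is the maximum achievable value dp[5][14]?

i\w   0   1   2   3   4   5   6   7   8   9  10  11  12  13  14
  0   0   0   0   0   0   0   0   0   0   0   0   0   0   0   0
  1   0   9   9   9   9   9   9   9   9   9   9   9   9   9   9
  2   0   9   9   9   9   9   9   9   9   9   9   9   9  13  13
  3   0   9   9   9   9   9   9   9   9  17  17  17  17  17  17
  4   0   9   9   9   9   9   9  13  13  17  17  17  17  17  17
  5   0   9   9   9   9   9   9  13  13  17  17  17  17  19  19

19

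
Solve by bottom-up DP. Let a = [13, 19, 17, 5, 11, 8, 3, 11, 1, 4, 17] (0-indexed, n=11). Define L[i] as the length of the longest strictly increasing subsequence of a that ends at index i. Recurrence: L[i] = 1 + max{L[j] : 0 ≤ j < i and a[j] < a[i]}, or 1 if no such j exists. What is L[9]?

   i    0    1    2    3    4    5    6    7    8    9   10
a[i]   13   19   17    5   11    8    3   11    1    4   17
L[i]    1    2    2    1    2    2    1    3    1    2    4

2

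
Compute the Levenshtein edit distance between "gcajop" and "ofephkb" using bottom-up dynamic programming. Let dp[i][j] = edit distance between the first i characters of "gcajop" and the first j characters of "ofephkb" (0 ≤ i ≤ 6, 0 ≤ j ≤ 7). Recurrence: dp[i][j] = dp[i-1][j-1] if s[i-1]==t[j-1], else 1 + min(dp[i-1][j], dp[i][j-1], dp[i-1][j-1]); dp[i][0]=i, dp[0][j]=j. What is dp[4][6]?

   ''  o  f  e  p  h  k  b
''  0  1  2  3  4  5  6  7
 g  1  1  2  3  4  5  6  7
 c  2  2  2  3  4  5  6  7
 a  3  3  3  3  4  5  6  7
 j  4  4  4  4  4  5  6  7
 o  5  4  5  5  5  5  6  7
 p  6  5  5  6  5  6  6  7

6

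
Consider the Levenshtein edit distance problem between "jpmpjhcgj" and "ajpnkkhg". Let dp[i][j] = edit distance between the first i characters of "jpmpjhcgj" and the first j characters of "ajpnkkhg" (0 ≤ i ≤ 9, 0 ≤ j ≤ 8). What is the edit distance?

6

   ''  a  j  p  n  k  k  h  g
''  0  1  2  3  4  5  6  7  8
 j  1  1  1  2  3  4  5  6  7
 p  2  2  2  1  2  3  4  5  6
 m  3  3  3  2  2  3  4  5  6
 p  4  4  4  3  3  3  4  5  6
 j  5  5  4  4  4  4  4  5  6
 h  6  6  5  5  5  5  5  4  5
 c  7  7  6  6  6  6  6  5  5
 g  8  8  7  7  7  7  7  6  5
 j  9  9  8  8  8  8  8  7  6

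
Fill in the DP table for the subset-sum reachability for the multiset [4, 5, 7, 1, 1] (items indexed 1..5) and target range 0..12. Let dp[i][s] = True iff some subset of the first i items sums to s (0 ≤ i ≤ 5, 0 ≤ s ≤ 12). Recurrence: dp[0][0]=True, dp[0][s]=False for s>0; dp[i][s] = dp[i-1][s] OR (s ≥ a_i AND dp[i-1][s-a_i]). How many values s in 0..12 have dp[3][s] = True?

i\s   0   1   2   3   4   5   6   7   8   9  10  11  12
  0   T   F   F   F   F   F   F   F   F   F   F   F   F
  1   T   F   F   F   T   F   F   F   F   F   F   F   F
  2   T   F   F   F   T   T   F   F   F   T   F   F   F
  3   T   F   F   F   T   T   F   T   F   T   F   T   T
  4   T   T   F   F   T   T   T   T   T   T   T   T   T
  5   T   T   T   F   T   T   T   T   T   T   T   T   T

7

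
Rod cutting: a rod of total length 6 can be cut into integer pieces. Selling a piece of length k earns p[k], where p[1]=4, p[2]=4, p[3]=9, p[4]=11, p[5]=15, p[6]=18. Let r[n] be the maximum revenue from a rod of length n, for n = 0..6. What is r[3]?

   n    0    1    2    3    4    5    6
r[n]    0    4    8   12   16   20   24

12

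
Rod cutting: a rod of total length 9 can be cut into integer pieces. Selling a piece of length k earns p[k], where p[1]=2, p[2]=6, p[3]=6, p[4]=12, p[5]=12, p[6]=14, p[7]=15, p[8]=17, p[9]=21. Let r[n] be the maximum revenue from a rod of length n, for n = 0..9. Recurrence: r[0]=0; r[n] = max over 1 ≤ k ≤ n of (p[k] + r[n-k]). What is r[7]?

   n    0    1    2    3    4    5    6    7    8    9
r[n]    0    2    6    8   12   14   18   20   24   26

20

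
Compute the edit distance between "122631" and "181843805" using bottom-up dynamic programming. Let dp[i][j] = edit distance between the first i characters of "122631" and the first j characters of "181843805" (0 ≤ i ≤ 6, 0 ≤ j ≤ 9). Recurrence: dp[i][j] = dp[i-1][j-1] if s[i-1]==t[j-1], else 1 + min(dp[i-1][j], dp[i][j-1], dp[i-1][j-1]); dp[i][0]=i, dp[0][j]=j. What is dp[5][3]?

4

   ''  1  8  1  8  4  3  8  0  5
''  0  1  2  3  4  5  6  7  8  9
 1  1  0  1  2  3  4  5  6  7  8
 2  2  1  1  2  3  4  5  6  7  8
 2  3  2  2  2  3  4  5  6  7  8
 6  4  3  3  3  3  4  5  6  7  8
 3  5  4  4  4  4  4  4  5  6  7
 1  6  5  5  4  5  5  5  5  6  7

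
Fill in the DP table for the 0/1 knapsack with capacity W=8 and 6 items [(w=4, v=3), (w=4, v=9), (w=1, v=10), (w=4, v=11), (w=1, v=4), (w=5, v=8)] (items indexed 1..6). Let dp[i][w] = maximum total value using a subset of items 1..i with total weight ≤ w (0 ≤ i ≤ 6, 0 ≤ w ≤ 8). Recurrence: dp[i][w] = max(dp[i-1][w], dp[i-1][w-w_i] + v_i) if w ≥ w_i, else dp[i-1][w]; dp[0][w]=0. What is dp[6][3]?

14

i\w   0   1   2   3   4   5   6   7   8
  0   0   0   0   0   0   0   0   0   0
  1   0   0   0   0   3   3   3   3   3
  2   0   0   0   0   9   9   9   9  12
  3   0  10  10  10  10  19  19  19  19
  4   0  10  10  10  11  21  21  21  21
  5   0  10  14  14  14  21  25  25  25
  6   0  10  14  14  14  21  25  25  25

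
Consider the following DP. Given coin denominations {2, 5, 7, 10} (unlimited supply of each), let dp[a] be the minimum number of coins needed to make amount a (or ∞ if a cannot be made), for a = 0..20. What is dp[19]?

 a  0  1  2  3  4  5  6  7  8  9 10 11 12 13 14 15 16 17 18 19 20
dp  0  -  1  -  2  1  3  1  4  2  1  3  2  4  2  2  3  2  4  3  2
(- denotes ∞ / unreachable)

3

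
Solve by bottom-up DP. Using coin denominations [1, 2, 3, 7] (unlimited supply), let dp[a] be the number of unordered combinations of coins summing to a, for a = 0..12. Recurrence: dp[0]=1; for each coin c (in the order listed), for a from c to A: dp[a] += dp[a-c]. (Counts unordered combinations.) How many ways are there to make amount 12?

after  coin     0     1     2     3     4     5     6     7     8     9    10    11    12
          1     1     1     1     1     1     1     1     1     1     1     1     1     1
          2     1     1     2     2     3     3     4     4     5     5     6     6     7
          3     1     1     2     3     4     5     7     8    10    12    14    16    19
          7     1     1     2     3     4     5     7     9    11    14    17    20    24

24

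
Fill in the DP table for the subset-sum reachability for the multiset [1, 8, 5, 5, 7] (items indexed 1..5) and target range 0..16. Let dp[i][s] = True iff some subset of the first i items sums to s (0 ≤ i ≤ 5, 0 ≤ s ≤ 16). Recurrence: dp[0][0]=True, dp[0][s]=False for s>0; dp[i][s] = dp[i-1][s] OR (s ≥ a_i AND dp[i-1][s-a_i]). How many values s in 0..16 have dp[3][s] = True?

8

i\s   0   1   2   3   4   5   6   7   8   9  10  11  12  13  14  15  16
  0   T   F   F   F   F   F   F   F   F   F   F   F   F   F   F   F   F
  1   T   T   F   F   F   F   F   F   F   F   F   F   F   F   F   F   F
  2   T   T   F   F   F   F   F   F   T   T   F   F   F   F   F   F   F
  3   T   T   F   F   F   T   T   F   T   T   F   F   F   T   T   F   F
  4   T   T   F   F   F   T   T   F   T   T   T   T   F   T   T   F   F
  5   T   T   F   F   F   T   T   T   T   T   T   T   T   T   T   T   T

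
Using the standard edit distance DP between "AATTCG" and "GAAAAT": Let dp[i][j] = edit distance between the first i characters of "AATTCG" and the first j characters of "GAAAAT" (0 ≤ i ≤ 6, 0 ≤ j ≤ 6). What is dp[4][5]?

3

   ''  G  A  A  A  A  T
''  0  1  2  3  4  5  6
 A  1  1  1  2  3  4  5
 A  2  2  1  1  2  3  4
 T  3  3  2  2  2  3  3
 T  4  4  3  3  3  3  3
 C  5  5  4  4  4  4  4
 G  6  5  5  5  5  5  5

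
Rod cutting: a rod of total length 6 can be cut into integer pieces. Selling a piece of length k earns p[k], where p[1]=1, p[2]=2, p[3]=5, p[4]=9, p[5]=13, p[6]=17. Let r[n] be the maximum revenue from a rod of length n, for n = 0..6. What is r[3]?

   n    0    1    2    3    4    5    6
r[n]    0    1    2    5    9   13   17

5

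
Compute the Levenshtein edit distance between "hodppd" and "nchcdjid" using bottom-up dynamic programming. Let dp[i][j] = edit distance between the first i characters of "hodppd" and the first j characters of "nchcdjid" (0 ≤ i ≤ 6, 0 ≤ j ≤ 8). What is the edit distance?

5

   ''  n  c  h  c  d  j  i  d
''  0  1  2  3  4  5  6  7  8
 h  1  1  2  2  3  4  5  6  7
 o  2  2  2  3  3  4  5  6  7
 d  3  3  3  3  4  3  4  5  6
 p  4  4  4  4  4  4  4  5  6
 p  5  5  5  5  5  5  5  5  6
 d  6  6  6  6  6  5  6  6  5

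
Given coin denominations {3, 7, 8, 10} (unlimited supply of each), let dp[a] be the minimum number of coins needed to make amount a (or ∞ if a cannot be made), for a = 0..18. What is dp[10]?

1

 a  0  1  2  3  4  5  6  7  8  9 10 11 12 13 14 15 16 17 18
dp  0  -  -  1  -  -  2  1  1  3  1  2  4  2  2  2  2  2  2
(- denotes ∞ / unreachable)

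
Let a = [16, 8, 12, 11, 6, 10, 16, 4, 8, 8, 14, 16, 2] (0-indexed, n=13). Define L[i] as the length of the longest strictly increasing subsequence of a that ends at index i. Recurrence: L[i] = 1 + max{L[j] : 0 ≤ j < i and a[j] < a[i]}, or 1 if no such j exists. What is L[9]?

2

   i    0    1    2    3    4    5    6    7    8    9   10   11   12
a[i]   16    8   12   11    6   10   16    4    8    8   14   16    2
L[i]    1    1    2    2    1    2    3    1    2    2    3    4    1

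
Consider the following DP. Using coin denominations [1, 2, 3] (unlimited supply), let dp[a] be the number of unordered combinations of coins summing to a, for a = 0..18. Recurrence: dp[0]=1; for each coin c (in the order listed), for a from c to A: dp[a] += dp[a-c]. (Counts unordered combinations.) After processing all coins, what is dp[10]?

14

after  coin     0     1     2     3     4     5     6     7     8     9    10    11    12    13    14    15    16    17    18
          1     1     1     1     1     1     1     1     1     1     1     1     1     1     1     1     1     1     1     1
          2     1     1     2     2     3     3     4     4     5     5     6     6     7     7     8     8     9     9    10
          3     1     1     2     3     4     5     7     8    10    12    14    16    19    21    24    27    30    33    37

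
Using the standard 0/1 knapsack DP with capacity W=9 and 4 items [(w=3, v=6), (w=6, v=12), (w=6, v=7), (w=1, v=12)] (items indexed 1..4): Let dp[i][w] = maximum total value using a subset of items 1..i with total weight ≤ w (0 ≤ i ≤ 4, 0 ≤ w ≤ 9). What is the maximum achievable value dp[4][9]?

24

i\w   0   1   2   3   4   5   6   7   8   9
  0   0   0   0   0   0   0   0   0   0   0
  1   0   0   0   6   6   6   6   6   6   6
  2   0   0   0   6   6   6  12  12  12  18
  3   0   0   0   6   6   6  12  12  12  18
  4   0  12  12  12  18  18  18  24  24  24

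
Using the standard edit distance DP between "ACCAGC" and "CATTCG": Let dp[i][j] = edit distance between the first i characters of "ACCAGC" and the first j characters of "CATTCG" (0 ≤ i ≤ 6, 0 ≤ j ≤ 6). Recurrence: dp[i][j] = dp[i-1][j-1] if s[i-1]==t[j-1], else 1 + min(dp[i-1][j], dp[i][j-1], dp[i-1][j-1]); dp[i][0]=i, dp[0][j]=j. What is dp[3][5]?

3

   ''  C  A  T  T  C  G
''  0  1  2  3  4  5  6
 A  1  1  1  2  3  4  5
 C  2  1  2  2  3  3  4
 C  3  2  2  3  3  3  4
 A  4  3  2  3  4  4  4
 G  5  4  3  3  4  5  4
 C  6  5  4  4  4  4  5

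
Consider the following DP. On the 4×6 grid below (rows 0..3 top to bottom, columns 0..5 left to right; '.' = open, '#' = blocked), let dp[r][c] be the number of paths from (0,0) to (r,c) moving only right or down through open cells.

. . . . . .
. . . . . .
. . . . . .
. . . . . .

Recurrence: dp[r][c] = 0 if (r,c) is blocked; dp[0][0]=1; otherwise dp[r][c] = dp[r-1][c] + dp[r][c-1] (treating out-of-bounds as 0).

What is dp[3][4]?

35

r\c   0   1   2   3   4   5
  0   1   1   1   1   1   1
  1   1   2   3   4   5   6
  2   1   3   6  10  15  21
  3   1   4  10  20  35  56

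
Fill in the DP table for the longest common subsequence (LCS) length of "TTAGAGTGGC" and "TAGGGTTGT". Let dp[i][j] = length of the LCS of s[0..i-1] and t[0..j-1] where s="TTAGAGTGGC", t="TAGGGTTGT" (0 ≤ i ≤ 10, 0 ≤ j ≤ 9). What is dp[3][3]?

   ''  T  A  G  G  G  T  T  G  T
''  0  0  0  0  0  0  0  0  0  0
 T  0  1  1  1  1  1  1  1  1  1
 T  0  1  1  1  1  1  2  2  2  2
 A  0  1  2  2  2  2  2  2  2  2
 G  0  1  2  3  3  3  3  3  3  3
 A  0  1  2  3  3  3  3  3  3  3
 G  0  1  2  3  4  4  4  4  4  4
 T  0  1  2  3  4  4  5  5  5  5
 G  0  1  2  3  4  5  5  5  6  6
 G  0  1  2  3  4  5  5  5  6  6
 C  0  1  2  3  4  5  5  5  6  6

2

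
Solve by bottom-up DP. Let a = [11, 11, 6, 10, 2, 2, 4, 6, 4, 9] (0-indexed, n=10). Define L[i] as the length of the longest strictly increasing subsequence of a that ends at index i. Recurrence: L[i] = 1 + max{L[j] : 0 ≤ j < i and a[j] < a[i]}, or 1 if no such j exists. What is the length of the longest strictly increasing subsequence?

   i    0    1    2    3    4    5    6    7    8    9
a[i]   11   11    6   10    2    2    4    6    4    9
L[i]    1    1    1    2    1    1    2    3    2    4

4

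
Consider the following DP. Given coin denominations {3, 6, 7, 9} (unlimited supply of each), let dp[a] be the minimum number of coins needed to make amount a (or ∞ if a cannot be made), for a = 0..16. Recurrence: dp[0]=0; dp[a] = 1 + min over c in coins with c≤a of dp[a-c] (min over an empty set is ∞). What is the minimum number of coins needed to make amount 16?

2

 a  0  1  2  3  4  5  6  7  8  9 10 11 12 13 14 15 16
dp  0  -  -  1  -  -  1  1  -  1  2  -  2  2  2  2  2
(- denotes ∞ / unreachable)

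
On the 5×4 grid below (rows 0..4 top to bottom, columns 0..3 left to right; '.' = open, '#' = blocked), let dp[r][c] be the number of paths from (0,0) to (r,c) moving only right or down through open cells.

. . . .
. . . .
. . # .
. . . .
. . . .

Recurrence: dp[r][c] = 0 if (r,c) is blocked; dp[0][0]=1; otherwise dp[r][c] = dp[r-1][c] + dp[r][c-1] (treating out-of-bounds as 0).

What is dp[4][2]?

9

r\c   0   1   2   3
  0   1   1   1   1
  1   1   2   3   4
  2   1   3   0   4
  3   1   4   4   8
  4   1   5   9  17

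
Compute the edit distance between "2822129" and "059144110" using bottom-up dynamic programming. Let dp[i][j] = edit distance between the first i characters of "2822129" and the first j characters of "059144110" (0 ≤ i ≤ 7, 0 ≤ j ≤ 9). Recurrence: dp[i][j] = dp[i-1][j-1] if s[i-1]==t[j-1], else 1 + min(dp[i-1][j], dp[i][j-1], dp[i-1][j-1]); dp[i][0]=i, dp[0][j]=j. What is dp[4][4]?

4

   ''  0  5  9  1  4  4  1  1  0
''  0  1  2  3  4  5  6  7  8  9
 2  1  1  2  3  4  5  6  7  8  9
 8  2  2  2  3  4  5  6  7  8  9
 2  3  3  3  3  4  5  6  7  8  9
 2  4  4  4  4  4  5  6  7  8  9
 1  5  5  5  5  4  5  6  6  7  8
 2  6  6  6  6  5  5  6  7  7  8
 9  7  7  7  6  6  6  6  7  8  8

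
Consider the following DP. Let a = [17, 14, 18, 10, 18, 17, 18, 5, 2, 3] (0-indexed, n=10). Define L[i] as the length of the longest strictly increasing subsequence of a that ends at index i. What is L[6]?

3

   i    0    1    2    3    4    5    6    7    8    9
a[i]   17   14   18   10   18   17   18    5    2    3
L[i]    1    1    2    1    2    2    3    1    1    2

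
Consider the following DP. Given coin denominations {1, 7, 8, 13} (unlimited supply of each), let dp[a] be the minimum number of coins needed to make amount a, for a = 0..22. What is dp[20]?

 a  0  1  2  3  4  5  6  7  8  9 10 11 12 13 14 15 16 17 18 19 20 21 22
dp  0  1  2  3  4  5  6  1  1  2  3  4  5  1  2  2  2  3  4  5  2  2  3

2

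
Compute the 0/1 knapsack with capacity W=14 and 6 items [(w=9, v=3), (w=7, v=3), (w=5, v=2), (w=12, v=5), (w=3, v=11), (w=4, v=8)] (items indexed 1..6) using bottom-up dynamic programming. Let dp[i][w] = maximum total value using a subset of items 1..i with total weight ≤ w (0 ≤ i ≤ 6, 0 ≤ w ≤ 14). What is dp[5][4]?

i\w   0   1   2   3   4   5   6   7   8   9  10  11  12  13  14
  0   0   0   0   0   0   0   0   0   0   0   0   0   0   0   0
  1   0   0   0   0   0   0   0   0   0   3   3   3   3   3   3
  2   0   0   0   0   0   0   0   3   3   3   3   3   3   3   3
  3   0   0   0   0   0   2   2   3   3   3   3   3   5   5   5
  4   0   0   0   0   0   2   2   3   3   3   3   3   5   5   5
  5   0   0   0  11  11  11  11  11  13  13  14  14  14  14  14
  6   0   0   0  11  11  11  11  19  19  19  19  19  21  21  22

11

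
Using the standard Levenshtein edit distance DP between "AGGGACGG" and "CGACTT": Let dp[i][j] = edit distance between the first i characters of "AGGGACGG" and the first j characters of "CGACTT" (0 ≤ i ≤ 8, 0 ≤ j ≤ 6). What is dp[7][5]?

   ''  C  G  A  C  T  T
''  0  1  2  3  4  5  6
 A  1  1  2  2  3  4  5
 G  2  2  1  2  3  4  5
 G  3  3  2  2  3  4  5
 G  4  4  3  3  3  4  5
 A  5  5  4  3  4  4  5
 C  6  5  5  4  3  4  5
 G  7  6  5  5  4  4  5
 G  8  7  6  6  5  5  5

4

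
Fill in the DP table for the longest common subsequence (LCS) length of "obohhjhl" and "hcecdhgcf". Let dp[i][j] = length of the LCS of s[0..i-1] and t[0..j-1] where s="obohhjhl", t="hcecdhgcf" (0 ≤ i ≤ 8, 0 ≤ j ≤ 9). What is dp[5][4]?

   ''  h  c  e  c  d  h  g  c  f
''  0  0  0  0  0  0  0  0  0  0
 o  0  0  0  0  0  0  0  0  0  0
 b  0  0  0  0  0  0  0  0  0  0
 o  0  0  0  0  0  0  0  0  0  0
 h  0  1  1  1  1  1  1  1  1  1
 h  0  1  1  1  1  1  2  2  2  2
 j  0  1  1  1  1  1  2  2  2  2
 h  0  1  1  1  1  1  2  2  2  2
 l  0  1  1  1  1  1  2  2  2  2

1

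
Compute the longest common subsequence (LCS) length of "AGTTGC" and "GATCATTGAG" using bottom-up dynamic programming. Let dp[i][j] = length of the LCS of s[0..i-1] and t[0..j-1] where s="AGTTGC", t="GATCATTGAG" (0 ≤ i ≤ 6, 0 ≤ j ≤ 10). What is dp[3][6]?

2

   ''  G  A  T  C  A  T  T  G  A  G
''  0  0  0  0  0  0  0  0  0  0  0
 A  0  0  1  1  1  1  1  1  1  1  1
 G  0  1  1  1  1  1  1  1  2  2  2
 T  0  1  1  2  2  2  2  2  2  2  2
 T  0  1  1  2  2  2  3  3  3  3  3
 G  0  1  1  2  2  2  3  3  4  4  4
 C  0  1  1  2  3  3  3  3  4  4  4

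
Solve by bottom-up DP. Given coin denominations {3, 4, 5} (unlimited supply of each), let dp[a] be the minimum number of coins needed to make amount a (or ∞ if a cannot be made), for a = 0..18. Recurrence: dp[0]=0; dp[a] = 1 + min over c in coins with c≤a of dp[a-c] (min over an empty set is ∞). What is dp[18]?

4

 a  0  1  2  3  4  5  6  7  8  9 10 11 12 13 14 15 16 17 18
dp  0  -  -  1  1  1  2  2  2  2  2  3  3  3  3  3  4  4  4
(- denotes ∞ / unreachable)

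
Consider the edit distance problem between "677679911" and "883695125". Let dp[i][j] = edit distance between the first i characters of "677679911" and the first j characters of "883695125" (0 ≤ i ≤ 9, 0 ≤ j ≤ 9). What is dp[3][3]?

3

   ''  8  8  3  6  9  5  1  2  5
''  0  1  2  3  4  5  6  7  8  9
 6  1  1  2  3  3  4  5  6  7  8
 7  2  2  2  3  4  4  5  6  7  8
 7  3  3  3  3  4  5  5  6  7  8
 6  4  4  4  4  3  4  5  6  7  8
 7  5  5  5  5  4  4  5  6  7  8
 9  6  6  6  6  5  4  5  6  7  8
 9  7  7  7  7  6  5  5  6  7  8
 1  8  8  8  8  7  6  6  5  6  7
 1  9  9  9  9  8  7  7  6  6  7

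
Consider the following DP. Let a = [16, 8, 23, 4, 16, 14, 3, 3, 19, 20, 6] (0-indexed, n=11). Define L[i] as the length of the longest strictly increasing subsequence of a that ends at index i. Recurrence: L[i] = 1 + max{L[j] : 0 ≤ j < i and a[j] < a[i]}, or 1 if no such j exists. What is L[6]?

   i    0    1    2    3    4    5    6    7    8    9   10
a[i]   16    8   23    4   16   14    3    3   19   20    6
L[i]    1    1    2    1    2    2    1    1    3    4    2

1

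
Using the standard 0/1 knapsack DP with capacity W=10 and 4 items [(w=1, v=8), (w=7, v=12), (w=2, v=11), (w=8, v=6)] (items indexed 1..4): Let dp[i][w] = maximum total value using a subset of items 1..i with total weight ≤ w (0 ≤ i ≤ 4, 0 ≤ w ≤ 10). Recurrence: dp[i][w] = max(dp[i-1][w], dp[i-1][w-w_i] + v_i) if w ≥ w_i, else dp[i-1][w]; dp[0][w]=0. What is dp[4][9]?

23

i\w   0   1   2   3   4   5   6   7   8   9  10
  0   0   0   0   0   0   0   0   0   0   0   0
  1   0   8   8   8   8   8   8   8   8   8   8
  2   0   8   8   8   8   8   8  12  20  20  20
  3   0   8  11  19  19  19  19  19  20  23  31
  4   0   8  11  19  19  19  19  19  20  23  31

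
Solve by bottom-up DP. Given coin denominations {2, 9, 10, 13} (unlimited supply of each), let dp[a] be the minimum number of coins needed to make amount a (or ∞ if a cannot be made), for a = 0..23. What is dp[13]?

 a  0  1  2  3  4  5  6  7  8  9 10 11 12 13 14 15 16 17 18 19 20 21 22 23
dp  0  -  1  -  2  -  3  -  4  1  1  2  2  1  3  2  4  3  2  2  2  3  2  2
(- denotes ∞ / unreachable)

1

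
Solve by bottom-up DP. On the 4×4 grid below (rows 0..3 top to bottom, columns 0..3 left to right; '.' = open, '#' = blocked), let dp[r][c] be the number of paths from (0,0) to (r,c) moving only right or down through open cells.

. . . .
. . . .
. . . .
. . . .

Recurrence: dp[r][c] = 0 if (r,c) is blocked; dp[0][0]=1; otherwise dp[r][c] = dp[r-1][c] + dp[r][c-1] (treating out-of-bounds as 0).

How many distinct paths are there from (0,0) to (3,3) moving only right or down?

20

r\c   0   1   2   3
  0   1   1   1   1
  1   1   2   3   4
  2   1   3   6  10
  3   1   4  10  20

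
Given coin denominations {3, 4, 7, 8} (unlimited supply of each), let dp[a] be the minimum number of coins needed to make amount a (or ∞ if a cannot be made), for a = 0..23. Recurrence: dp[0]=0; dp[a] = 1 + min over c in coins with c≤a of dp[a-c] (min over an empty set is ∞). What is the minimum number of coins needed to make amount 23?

3

 a  0  1  2  3  4  5  6  7  8  9 10 11 12 13 14 15 16 17 18 19 20 21 22 23
dp  0  -  -  1  1  -  2  1  1  3  2  2  2  3  2  2  2  3  3  3  3  3  3  3
(- denotes ∞ / unreachable)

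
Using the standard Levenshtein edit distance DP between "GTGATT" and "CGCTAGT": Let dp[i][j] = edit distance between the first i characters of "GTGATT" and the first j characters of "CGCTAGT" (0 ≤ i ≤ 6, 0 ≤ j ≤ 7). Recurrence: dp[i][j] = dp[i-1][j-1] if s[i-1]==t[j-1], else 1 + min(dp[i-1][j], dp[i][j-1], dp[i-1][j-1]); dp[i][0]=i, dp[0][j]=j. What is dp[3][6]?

3

   ''  C  G  C  T  A  G  T
''  0  1  2  3  4  5  6  7
 G  1  1  1  2  3  4  5  6
 T  2  2  2  2  2  3  4  5
 G  3  3  2  3  3  3  3  4
 A  4  4  3  3  4  3  4  4
 T  5  5  4  4  3  4  4  4
 T  6  6  5  5  4  4  5  4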